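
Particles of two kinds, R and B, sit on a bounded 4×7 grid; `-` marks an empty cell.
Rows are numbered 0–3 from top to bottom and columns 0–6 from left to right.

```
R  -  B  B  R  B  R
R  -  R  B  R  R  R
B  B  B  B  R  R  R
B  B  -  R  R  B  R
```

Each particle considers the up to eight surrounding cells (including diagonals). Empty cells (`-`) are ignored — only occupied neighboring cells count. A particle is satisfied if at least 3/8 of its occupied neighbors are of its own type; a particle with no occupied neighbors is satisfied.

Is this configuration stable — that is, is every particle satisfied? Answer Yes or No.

Row 0: (0,0)R 1/1 ok · (0,2)B 2/3 ok · (0,3)B 2/5 ok · (0,4)R 2/5 ok · (0,5)B 0/5 unhappy · (0,6)R 2/3 ok
Row 1: (1,0)R 1/3 unhappy · (1,2)R 0/6 unhappy · (1,3)B 4/8 ok · (1,4)R 4/8 ok · (1,5)R 7/8 ok · (1,6)R 4/5 ok
Row 2: (2,0)B 3/4 ok · (2,1)B 4/6 ok · (2,2)B 4/6 ok · (2,3)B 2/7 unhappy · (2,4)R 5/8 ok · (2,5)R 7/8 ok · (2,6)R 4/5 ok
Row 3: (3,0)B 3/3 ok · (3,1)B 4/4 ok · (3,3)R 2/4 ok · (3,4)R 3/5 ok · (3,5)B 0/5 unhappy · (3,6)R 2/3 ok
For instance (0,5) has only 0/5 same-type neighbors, below 3/8.

No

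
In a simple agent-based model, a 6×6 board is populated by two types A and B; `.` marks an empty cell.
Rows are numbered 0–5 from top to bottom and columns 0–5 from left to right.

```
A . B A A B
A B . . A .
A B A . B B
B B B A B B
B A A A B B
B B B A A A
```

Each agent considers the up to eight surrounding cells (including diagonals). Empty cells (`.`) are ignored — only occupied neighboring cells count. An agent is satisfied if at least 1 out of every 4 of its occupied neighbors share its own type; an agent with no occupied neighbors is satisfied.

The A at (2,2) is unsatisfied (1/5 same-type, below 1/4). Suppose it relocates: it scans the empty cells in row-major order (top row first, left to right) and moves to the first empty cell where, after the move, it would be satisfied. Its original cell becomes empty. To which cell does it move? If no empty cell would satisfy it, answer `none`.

(0,1)

Vacating (2,2). Empty cells in order:
  (0,1): 2/4 same-type → satisfied — stop here.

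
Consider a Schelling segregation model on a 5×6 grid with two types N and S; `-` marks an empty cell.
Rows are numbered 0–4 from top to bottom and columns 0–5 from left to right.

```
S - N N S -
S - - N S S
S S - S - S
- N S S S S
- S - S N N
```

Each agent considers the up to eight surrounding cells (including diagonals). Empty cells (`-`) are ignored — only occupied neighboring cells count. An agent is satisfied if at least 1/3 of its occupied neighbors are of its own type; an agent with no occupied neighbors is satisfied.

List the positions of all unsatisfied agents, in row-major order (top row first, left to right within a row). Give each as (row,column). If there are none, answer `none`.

(0,0)S 1/1 satisfied
(0,2)N 2/2 satisfied
(0,3)N 2/4 satisfied
(0,4)S 2/4 satisfied
(1,0)S 3/3 satisfied
(1,3)N 2/5 satisfied
(1,4)S 4/6 satisfied
(1,5)S 3/3 satisfied
(2,0)S 2/3 satisfied
(2,1)S 3/4 satisfied
(2,3)S 4/5 satisfied
(2,5)S 4/4 satisfied
(3,1)N 0/4 not
(3,2)S 5/6 satisfied
(3,3)S 4/5 satisfied
(3,4)S 5/7 satisfied
(3,5)S 2/4 satisfied
(4,1)S 1/2 satisfied
(4,3)S 3/4 satisfied
(4,4)N 1/5 not
(4,5)N 1/3 satisfied

(3,1), (4,4)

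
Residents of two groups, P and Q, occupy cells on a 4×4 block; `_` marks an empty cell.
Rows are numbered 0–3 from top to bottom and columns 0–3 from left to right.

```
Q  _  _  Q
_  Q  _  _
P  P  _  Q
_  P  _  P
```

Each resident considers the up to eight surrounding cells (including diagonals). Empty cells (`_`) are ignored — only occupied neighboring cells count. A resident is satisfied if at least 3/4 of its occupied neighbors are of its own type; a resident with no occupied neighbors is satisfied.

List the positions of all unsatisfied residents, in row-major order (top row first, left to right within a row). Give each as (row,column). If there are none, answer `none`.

(1,1), (2,0), (2,1), (2,3), (3,3)

(0,0)Q 1/1 satisfied
(0,3)Q 0/0 satisfied
(1,1)Q 1/3 not
(2,0)P 2/3 not
(2,1)P 2/3 not
(2,3)Q 0/1 not
(3,1)P 2/2 satisfied
(3,3)P 0/1 not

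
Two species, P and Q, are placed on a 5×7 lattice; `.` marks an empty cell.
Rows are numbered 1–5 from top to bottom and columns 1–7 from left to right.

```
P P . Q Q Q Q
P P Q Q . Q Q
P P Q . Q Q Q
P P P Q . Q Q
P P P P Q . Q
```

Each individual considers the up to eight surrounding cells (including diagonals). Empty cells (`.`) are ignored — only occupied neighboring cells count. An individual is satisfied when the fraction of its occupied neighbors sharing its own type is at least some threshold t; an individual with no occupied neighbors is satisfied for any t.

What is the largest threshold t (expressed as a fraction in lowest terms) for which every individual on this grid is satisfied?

3/7

Row 1: (1,1)P 3/3 · (1,2)P 3/4 · (1,4)Q 3/3 · (1,5)Q 4/4 · (1,6)Q 4/4 · (1,7)Q 3/3
Row 2: (2,1)P 5/5 · (2,2)P 5/7 · (2,3)Q 3/6 · (2,4)Q 5/5 · (2,6)Q 7/7 · (2,7)Q 5/5
Row 3: (3,1)P 5/5 · (3,2)P 6/8 · (3,3)Q 3/7 · (3,5)Q 5/5 · (3,6)Q 6/6 · (3,7)Q 5/5
Row 4: (4,1)P 5/5 · (4,2)P 7/8 · (4,3)P 5/7 · (4,4)Q 3/6 · (4,6)Q 6/6 · (4,7)Q 4/4
Row 5: (5,1)P 3/3 · (5,2)P 5/5 · (5,3)P 4/5 · (5,4)P 2/4 · (5,5)Q 2/3 · (5,7)Q 2/2
The smallest same-type fraction is 3/7 at (3,3), which reduces to 3/7. Any threshold above that leaves this individual unsatisfied.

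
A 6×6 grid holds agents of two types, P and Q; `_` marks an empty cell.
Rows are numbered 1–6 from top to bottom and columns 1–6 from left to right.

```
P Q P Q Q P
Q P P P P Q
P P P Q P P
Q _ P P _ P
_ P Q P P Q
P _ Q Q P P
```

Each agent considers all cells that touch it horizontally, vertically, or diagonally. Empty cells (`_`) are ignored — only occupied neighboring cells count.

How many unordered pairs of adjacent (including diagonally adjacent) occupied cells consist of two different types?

Scan each occupied cell's neighbors to the right and below (and the two forward diagonals) so each pair is counted once.
Row 1: P(1,1)–Q(1,2)≠ P(1,1)–Q(2,1)≠ P(1,1)–P(2,2)= Q(1,2)–P(1,3)≠ Q(1,2)–P(2,2)≠ Q(1,2)–P(2,3)≠ Q(1,2)–Q(2,1)= P(1,3)–Q(1,4)≠ P(1,3)–P(2,3)= P(1,3)–P(2,4)= P(1,3)–P(2,2)= Q(1,4)–Q(1,5)= Q(1,4)–P(2,4)≠ Q(1,4)–P(2,5)≠ Q(1,4)–P(2,3)≠ Q(1,5)–P(1,6)≠ Q(1,5)–P(2,5)≠ Q(1,5)–Q(2,6)= Q(1,5)–P(2,4)≠ P(1,6)–Q(2,6)≠ P(1,6)–P(2,5)=  → 13/21 unlike.
Row 2: Q(2,1)–P(2,2)≠ Q(2,1)–P(3,1)≠ Q(2,1)–P(3,2)≠ P(2,2)–P(2,3)= P(2,2)–P(3,2)= P(2,2)–P(3,3)= P(2,2)–P(3,1)= P(2,3)–P(2,4)= P(2,3)–P(3,3)= P(2,3)–Q(3,4)≠ P(2,3)–P(3,2)= P(2,4)–P(2,5)= P(2,4)–Q(3,4)≠ P(2,4)–P(3,5)= P(2,4)–P(3,3)= P(2,5)–Q(2,6)≠ P(2,5)–P(3,5)= P(2,5)–P(3,6)= P(2,5)–Q(3,4)≠ Q(2,6)–P(3,6)≠ Q(2,6)–P(3,5)≠  → 9/21 unlike.
Row 3: P(3,1)–P(3,2)= P(3,1)–Q(4,1)≠ P(3,2)–P(3,3)= P(3,2)–P(4,3)= P(3,2)–Q(4,1)≠ P(3,3)–Q(3,4)≠ P(3,3)–P(4,3)= P(3,3)–P(4,4)= Q(3,4)–P(3,5)≠ Q(3,4)–P(4,4)≠ Q(3,4)–P(4,3)≠ P(3,5)–P(3,6)= P(3,5)–P(4,6)= P(3,5)–P(4,4)= P(3,6)–P(4,6)=  → 6/15 unlike.
Row 4: Q(4,1)–P(5,2)≠ P(4,3)–P(4,4)= P(4,3)–Q(5,3)≠ P(4,3)–P(5,4)= P(4,3)–P(5,2)= P(4,4)–P(5,4)= P(4,4)–P(5,5)= P(4,4)–Q(5,3)≠ P(4,6)–Q(5,6)≠ P(4,6)–P(5,5)=  → 4/10 unlike.
Row 5: P(5,2)–Q(5,3)≠ P(5,2)–Q(6,3)≠ P(5,2)–P(6,1)= Q(5,3)–P(5,4)≠ Q(5,3)–Q(6,3)= Q(5,3)–Q(6,4)= P(5,4)–P(5,5)= P(5,4)–Q(6,4)≠ P(5,4)–P(6,5)= P(5,4)–Q(6,3)≠ P(5,5)–Q(5,6)≠ P(5,5)–P(6,5)= P(5,5)–P(6,6)= P(5,5)–Q(6,4)≠ Q(5,6)–P(6,6)≠ Q(5,6)–P(6,5)≠  → 9/16 unlike.
Row 6: Q(6,3)–Q(6,4)= Q(6,4)–P(6,5)≠ P(6,5)–P(6,6)=  → 1/3 unlike.
Total adjacent occupied pairs: 86; unlike-type pairs: 42.

42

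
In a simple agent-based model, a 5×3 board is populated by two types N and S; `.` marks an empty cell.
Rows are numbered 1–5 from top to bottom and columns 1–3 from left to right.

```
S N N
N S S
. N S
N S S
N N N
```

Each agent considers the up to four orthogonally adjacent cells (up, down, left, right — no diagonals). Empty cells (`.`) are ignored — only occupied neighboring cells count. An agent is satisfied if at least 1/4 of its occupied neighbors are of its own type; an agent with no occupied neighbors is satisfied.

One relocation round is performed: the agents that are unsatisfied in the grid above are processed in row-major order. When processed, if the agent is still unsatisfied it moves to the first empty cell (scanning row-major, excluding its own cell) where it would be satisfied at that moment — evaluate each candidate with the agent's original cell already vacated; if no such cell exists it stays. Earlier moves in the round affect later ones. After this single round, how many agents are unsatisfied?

1

Initially unsatisfied (in order): (1,1), (2,1), (3,2).
  (1,1): no empty cell satisfies it; stays.
  (2,1) → (3,1).
  (3,2): now satisfied by earlier moves; stays.
Resulting grid:
S N N
. S S
N N S
N S S
N N N
Unsatisfied now: (1,1).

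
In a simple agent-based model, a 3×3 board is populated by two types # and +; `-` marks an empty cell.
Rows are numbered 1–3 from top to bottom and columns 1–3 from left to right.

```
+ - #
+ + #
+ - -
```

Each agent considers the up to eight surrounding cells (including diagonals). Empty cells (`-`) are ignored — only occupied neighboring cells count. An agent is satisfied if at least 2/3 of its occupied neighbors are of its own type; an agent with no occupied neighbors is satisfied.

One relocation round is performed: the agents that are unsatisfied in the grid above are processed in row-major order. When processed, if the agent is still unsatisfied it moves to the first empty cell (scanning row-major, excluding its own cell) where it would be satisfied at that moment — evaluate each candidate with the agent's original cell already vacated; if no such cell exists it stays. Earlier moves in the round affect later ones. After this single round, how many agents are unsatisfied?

1

Initially unsatisfied (in order): (1,3), (2,2), (2,3).
  (1,3): no empty cell satisfies it; stays.
  (2,2) → (3,2).
  (2,3): no empty cell satisfies it; stays.
Resulting grid:
+ - #
+ - #
+ + -
Unsatisfied now: (2,3).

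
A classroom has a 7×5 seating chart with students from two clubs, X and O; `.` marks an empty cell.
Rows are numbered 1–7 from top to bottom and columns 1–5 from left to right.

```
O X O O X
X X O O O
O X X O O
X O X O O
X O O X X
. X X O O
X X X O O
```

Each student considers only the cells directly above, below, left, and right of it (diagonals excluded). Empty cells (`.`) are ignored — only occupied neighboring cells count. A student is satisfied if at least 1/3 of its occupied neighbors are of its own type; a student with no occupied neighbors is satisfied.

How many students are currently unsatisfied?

7

(1,1)O 0/2 unhappy
(1,2)X 1/3 ok
(1,3)O 2/3 ok
(1,4)O 2/3 ok
(1,5)X 0/2 unhappy
(2,1)X 1/3 ok
(2,2)X 3/4 ok
(2,3)O 2/4 ok
(2,4)O 4/4 ok
(2,5)O 2/3 ok
(3,1)O 0/3 unhappy
(3,2)X 2/4 ok
(3,3)X 2/4 ok
(3,4)O 3/4 ok
(3,5)O 3/3 ok
(4,1)X 1/3 ok
(4,2)O 1/4 unhappy
(4,3)X 1/4 unhappy
(4,4)O 2/4 ok
(4,5)O 2/3 ok
(5,1)X 1/2 ok
(5,2)O 2/4 ok
(5,3)O 1/4 unhappy
(5,4)X 1/4 unhappy
(5,5)X 1/3 ok
(6,2)X 2/3 ok
(6,3)X 2/4 ok
(6,4)O 2/4 ok
(6,5)O 2/3 ok
(7,1)X 1/1 ok
(7,2)X 3/3 ok
(7,3)X 2/3 ok
(7,4)O 2/3 ok
(7,5)O 2/2 ok
Unsatisfied: (1,1), (1,5), (3,1), (4,2), (4,3), (5,3), (5,4) — 7 in total.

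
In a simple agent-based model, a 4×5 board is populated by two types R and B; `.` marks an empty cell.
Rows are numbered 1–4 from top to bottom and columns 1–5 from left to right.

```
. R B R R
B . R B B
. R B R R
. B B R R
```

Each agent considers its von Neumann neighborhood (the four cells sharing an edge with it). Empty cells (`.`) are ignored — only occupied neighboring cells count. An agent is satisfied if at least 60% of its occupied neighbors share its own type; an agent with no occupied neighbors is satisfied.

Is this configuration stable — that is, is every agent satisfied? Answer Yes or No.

No

Row 1: (1,2)R 0/1 unhappy · (1,3)B 0/3 unhappy · (1,4)R 1/3 unhappy · (1,5)R 1/2 unhappy
Row 2: (2,1)B 0/0 ok · (2,3)R 0/3 unhappy · (2,4)B 1/4 unhappy · (2,5)B 1/3 unhappy
Row 3: (3,2)R 0/2 unhappy · (3,3)B 1/4 unhappy · (3,4)R 2/4 unhappy · (3,5)R 2/3 ok
Row 4: (4,2)B 1/2 unhappy · (4,3)B 2/3 ok · (4,4)R 2/3 ok · (4,5)R 2/2 ok
For instance (1,2) has only 0/1 same-type neighbors, below 3/5.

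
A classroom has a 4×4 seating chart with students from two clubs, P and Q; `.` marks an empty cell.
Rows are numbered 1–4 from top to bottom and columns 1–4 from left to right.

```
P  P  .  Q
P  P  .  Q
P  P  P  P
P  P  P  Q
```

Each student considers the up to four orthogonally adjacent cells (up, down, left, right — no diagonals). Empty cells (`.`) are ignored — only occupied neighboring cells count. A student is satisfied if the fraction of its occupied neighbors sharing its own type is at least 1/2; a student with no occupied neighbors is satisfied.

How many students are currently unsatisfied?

2

(1,1)P 2/2 ✓
(1,2)P 2/2 ✓
(1,4)Q 1/1 ✓
(2,1)P 3/3 ✓
(2,2)P 3/3 ✓
(2,4)Q 1/2 ✓
(3,1)P 3/3 ✓
(3,2)P 4/4 ✓
(3,3)P 3/3 ✓
(3,4)P 1/3 ✗
(4,1)P 2/2 ✓
(4,2)P 3/3 ✓
(4,3)P 2/3 ✓
(4,4)Q 0/2 ✗
Unsatisfied: (3,4), (4,4) — 2 in total.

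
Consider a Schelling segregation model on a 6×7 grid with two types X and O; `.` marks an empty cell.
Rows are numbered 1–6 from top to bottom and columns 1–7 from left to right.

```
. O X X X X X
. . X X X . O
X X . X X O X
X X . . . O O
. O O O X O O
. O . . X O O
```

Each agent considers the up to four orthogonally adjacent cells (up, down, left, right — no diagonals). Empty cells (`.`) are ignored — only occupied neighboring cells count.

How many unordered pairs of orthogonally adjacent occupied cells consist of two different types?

10

Scan each occupied cell's neighbors to the right and below so each pair is counted once.
Row 1: O(1,2)–X(1,3)≠ X(1,3)–X(1,4)= X(1,3)–X(2,3)= X(1,4)–X(1,5)= X(1,4)–X(2,4)= X(1,5)–X(1,6)= X(1,5)–X(2,5)= X(1,6)–X(1,7)= X(1,7)–O(2,7)≠  → 2/9 unlike.
Row 2: X(2,3)–X(2,4)= X(2,4)–X(2,5)= X(2,4)–X(3,4)= X(2,5)–X(3,5)= O(2,7)–X(3,7)≠  → 1/5 unlike.
Row 3: X(3,1)–X(3,2)= X(3,1)–X(4,1)= X(3,2)–X(4,2)= X(3,4)–X(3,5)= X(3,5)–O(3,6)≠ O(3,6)–X(3,7)≠ O(3,6)–O(4,6)= X(3,7)–O(4,7)≠  → 3/8 unlike.
Row 4: X(4,1)–X(4,2)= X(4,2)–O(5,2)≠ O(4,6)–O(4,7)= O(4,6)–O(5,6)= O(4,7)–O(5,7)=  → 1/5 unlike.
Row 5: O(5,2)–O(5,3)= O(5,2)–O(6,2)= O(5,3)–O(5,4)= O(5,4)–X(5,5)≠ X(5,5)–O(5,6)≠ X(5,5)–X(6,5)= O(5,6)–O(5,7)= O(5,6)–O(6,6)= O(5,7)–O(6,7)=  → 2/9 unlike.
Row 6: X(6,5)–O(6,6)≠ O(6,6)–O(6,7)=  → 1/2 unlike.
Total adjacent occupied pairs: 38; unlike-type pairs: 10.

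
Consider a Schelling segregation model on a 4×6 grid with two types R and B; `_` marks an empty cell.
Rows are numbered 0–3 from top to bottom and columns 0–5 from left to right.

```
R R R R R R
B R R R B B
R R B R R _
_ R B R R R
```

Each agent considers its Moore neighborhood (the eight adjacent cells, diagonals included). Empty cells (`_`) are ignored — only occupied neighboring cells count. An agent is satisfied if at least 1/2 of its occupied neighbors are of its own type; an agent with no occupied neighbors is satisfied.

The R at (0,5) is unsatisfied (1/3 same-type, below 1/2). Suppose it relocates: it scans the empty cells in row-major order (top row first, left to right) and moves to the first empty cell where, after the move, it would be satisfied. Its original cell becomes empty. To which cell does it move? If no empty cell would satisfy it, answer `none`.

(2,5)

Vacating (0,5). Empty cells in order:
  (2,5): 3/5 same-type → satisfied — stop here.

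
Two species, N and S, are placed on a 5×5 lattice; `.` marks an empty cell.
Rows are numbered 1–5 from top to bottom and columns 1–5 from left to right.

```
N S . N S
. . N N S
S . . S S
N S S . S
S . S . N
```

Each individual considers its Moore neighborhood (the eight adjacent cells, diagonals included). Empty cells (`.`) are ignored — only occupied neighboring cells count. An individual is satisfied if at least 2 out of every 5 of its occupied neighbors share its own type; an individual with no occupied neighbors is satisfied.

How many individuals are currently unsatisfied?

6

(1,1)N 0/1 ✗
(1,2)S 0/2 ✗
(1,4)N 2/4 ✓
(1,5)S 1/3 ✗
(2,3)N 2/4 ✓
(2,4)N 2/6 ✗
(2,5)S 3/5 ✓
(3,1)S 1/2 ✓
(3,4)S 4/6 ✓
(3,5)S 3/4 ✓
(4,1)N 0/3 ✗
(4,2)S 4/5 ✓
(4,3)S 3/3 ✓
(4,5)S 2/3 ✓
(5,1)S 1/2 ✓
(5,3)S 2/2 ✓
(5,5)N 0/1 ✗
Unsatisfied: (1,1), (1,2), (1,5), (2,4), (4,1), (5,5) — 6 in total.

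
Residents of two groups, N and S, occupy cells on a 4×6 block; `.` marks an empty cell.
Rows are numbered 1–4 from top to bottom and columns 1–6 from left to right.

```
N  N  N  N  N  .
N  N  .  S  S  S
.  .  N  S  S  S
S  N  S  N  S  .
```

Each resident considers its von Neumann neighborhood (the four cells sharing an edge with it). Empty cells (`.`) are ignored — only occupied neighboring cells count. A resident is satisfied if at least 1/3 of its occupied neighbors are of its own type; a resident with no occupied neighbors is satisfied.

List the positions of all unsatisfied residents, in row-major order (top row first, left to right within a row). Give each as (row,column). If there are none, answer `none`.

Row 1: (1,1)N 2/2 ok · (1,2)N 3/3 ok · (1,3)N 2/2 ok · (1,4)N 2/3 ok · (1,5)N 1/2 ok
Row 2: (2,1)N 2/2 ok · (2,2)N 2/2 ok · (2,4)S 2/3 ok · (2,5)S 3/4 ok · (2,6)S 2/2 ok
Row 3: (3,3)N 0/2 unhappy · (3,4)S 2/4 ok · (3,5)S 4/4 ok · (3,6)S 2/2 ok
Row 4: (4,1)S 0/1 unhappy · (4,2)N 0/2 unhappy · (4,3)S 0/3 unhappy · (4,4)N 0/3 unhappy · (4,5)S 1/2 ok

(3,3), (4,1), (4,2), (4,3), (4,4)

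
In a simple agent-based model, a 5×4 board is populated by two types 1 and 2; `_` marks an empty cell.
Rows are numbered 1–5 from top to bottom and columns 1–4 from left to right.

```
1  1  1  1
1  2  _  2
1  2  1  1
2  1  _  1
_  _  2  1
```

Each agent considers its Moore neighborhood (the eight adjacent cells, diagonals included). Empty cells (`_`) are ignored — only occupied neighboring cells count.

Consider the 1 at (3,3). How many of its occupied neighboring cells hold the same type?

Occupied neighbors of (3,3): (2,2)=2, (2,4)=2, (3,2)=2, (3,4)=1, (4,2)=1, (4,4)=1.
Same type (1): 3 of 6.

3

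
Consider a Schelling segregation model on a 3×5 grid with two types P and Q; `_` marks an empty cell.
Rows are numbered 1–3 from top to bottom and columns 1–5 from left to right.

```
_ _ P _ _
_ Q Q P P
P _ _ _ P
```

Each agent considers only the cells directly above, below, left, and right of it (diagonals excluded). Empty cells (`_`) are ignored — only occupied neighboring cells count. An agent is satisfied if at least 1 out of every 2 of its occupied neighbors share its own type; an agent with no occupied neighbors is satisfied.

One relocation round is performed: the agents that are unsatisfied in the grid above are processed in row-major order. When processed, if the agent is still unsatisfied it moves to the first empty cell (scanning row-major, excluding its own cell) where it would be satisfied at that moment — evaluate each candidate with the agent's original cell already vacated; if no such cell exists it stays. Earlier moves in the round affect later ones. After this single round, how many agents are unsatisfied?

0

Initially unsatisfied (in order): (1,3), (2,3).
  (1,3) → (1,1).
  (2,3): now satisfied by earlier moves; stays.
Resulting grid:
P _ _ _ _
_ Q Q P P
P _ _ _ P
All satisfied now.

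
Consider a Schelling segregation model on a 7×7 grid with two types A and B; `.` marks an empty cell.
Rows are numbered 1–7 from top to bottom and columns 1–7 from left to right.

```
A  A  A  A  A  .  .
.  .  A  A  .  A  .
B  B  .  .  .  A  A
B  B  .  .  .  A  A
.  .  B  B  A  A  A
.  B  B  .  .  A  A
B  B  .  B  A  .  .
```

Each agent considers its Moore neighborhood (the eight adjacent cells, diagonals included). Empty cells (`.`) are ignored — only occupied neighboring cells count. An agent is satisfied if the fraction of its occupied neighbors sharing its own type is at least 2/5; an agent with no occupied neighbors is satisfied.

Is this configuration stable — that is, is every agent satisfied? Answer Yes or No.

Yes

Row 1: (1,1)A 1/1 ok · (1,2)A 3/3 ok · (1,3)A 4/4 ok · (1,4)A 4/4 ok · (1,5)A 3/3 ok
Row 2: (2,3)A 4/5 ok · (2,4)A 4/4 ok · (2,6)A 3/3 ok
Row 3: (3,1)B 3/3 ok · (3,2)B 3/4 ok · (3,6)A 4/4 ok · (3,7)A 4/4 ok
Row 4: (4,1)B 3/3 ok · (4,2)B 4/4 ok · (4,6)A 6/6 ok · (4,7)A 5/5 ok
Row 5: (5,3)B 4/4 ok · (5,4)B 2/3 ok · (5,5)A 3/4 ok · (5,6)A 6/6 ok · (5,7)A 5/5 ok
Row 6: (6,2)B 4/4 ok · (6,3)B 5/5 ok · (6,6)A 5/5 ok · (6,7)A 3/3 ok
Row 7: (7,1)B 2/2 ok · (7,2)B 3/3 ok · (7,4)B 1/2 ok · (7,5)A 1/2 ok
All meet the threshold, so the configuration is stable.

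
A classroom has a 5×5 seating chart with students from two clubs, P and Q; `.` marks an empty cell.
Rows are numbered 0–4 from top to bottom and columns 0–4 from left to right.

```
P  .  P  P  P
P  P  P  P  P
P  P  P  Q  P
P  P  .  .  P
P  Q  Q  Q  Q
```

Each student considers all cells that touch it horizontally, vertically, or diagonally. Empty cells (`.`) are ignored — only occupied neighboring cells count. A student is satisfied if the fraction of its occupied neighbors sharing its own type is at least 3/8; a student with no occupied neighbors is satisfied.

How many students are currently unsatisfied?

3

(0,0)P 2/2 satisfied
(0,2)P 4/4 satisfied
(0,3)P 5/5 satisfied
(0,4)P 3/3 satisfied
(1,0)P 4/4 satisfied
(1,1)P 7/7 satisfied
(1,2)P 6/7 satisfied
(1,3)P 7/8 satisfied
(1,4)P 4/5 satisfied
(2,0)P 5/5 satisfied
(2,1)P 7/7 satisfied
(2,2)P 5/6 satisfied
(2,3)Q 0/6 not
(2,4)P 3/4 satisfied
(3,0)P 4/5 satisfied
(3,1)P 5/7 satisfied
(3,4)P 1/4 not
(4,0)P 2/3 satisfied
(4,1)Q 1/4 not
(4,2)Q 2/3 satisfied
(4,3)Q 2/3 satisfied
(4,4)Q 1/2 satisfied
Unsatisfied: (2,3), (3,4), (4,1) — 3 in total.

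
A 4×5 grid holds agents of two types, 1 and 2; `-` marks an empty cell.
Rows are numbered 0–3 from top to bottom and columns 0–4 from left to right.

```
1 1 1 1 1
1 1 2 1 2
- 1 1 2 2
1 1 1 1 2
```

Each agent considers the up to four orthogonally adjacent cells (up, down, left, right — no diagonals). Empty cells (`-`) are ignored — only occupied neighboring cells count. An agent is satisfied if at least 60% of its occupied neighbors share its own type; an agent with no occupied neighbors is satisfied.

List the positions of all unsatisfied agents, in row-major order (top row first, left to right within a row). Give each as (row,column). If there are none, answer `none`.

Row 0: (0,0)1 2/2 satisfied · (0,1)1 3/3 satisfied · (0,2)1 2/3 satisfied · (0,3)1 3/3 satisfied · (0,4)1 1/2 not
Row 1: (1,0)1 2/2 satisfied · (1,1)1 3/4 satisfied · (1,2)2 0/4 not · (1,3)1 1/4 not · (1,4)2 1/3 not
Row 2: (2,1)1 3/3 satisfied · (2,2)1 2/4 not · (2,3)2 1/4 not · (2,4)2 3/3 satisfied
Row 3: (3,0)1 1/1 satisfied · (3,1)1 3/3 satisfied · (3,2)1 3/3 satisfied · (3,3)1 1/3 not · (3,4)2 1/2 not

(0,4), (1,2), (1,3), (1,4), (2,2), (2,3), (3,3), (3,4)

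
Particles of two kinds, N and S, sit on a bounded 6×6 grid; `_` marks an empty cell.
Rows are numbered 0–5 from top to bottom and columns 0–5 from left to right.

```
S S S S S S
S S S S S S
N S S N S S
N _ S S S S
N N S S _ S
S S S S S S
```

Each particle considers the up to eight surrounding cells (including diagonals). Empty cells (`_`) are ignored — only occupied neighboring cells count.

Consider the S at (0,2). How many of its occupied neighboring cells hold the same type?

5

Occupied neighbors of (0,2): (0,1)=S, (0,3)=S, (1,1)=S, (1,2)=S, (1,3)=S.
Same type (S): 5 of 5.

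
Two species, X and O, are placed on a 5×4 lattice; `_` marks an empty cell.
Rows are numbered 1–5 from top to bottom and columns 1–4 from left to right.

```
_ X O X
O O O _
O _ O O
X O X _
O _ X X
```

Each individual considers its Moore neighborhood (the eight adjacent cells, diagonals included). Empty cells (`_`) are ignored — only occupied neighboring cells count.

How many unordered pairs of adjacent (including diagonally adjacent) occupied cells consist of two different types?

13

Scan each occupied cell's neighbors to the right and below (and the two forward diagonals) so each pair is counted once.
Row 1: X(1,2)–O(1,3)≠ X(1,2)–O(2,2)≠ X(1,2)–O(2,3)≠ X(1,2)–O(2,1)≠ O(1,3)–X(1,4)≠ O(1,3)–O(2,3)= O(1,3)–O(2,2)= X(1,4)–O(2,3)≠  → 6/8 unlike.
Row 2: O(2,1)–O(2,2)= O(2,1)–O(3,1)= O(2,2)–O(2,3)= O(2,2)–O(3,3)= O(2,2)–O(3,1)= O(2,3)–O(3,3)= O(2,3)–O(3,4)=  → 0/7 unlike.
Row 3: O(3,1)–X(4,1)≠ O(3,1)–O(4,2)= O(3,3)–O(3,4)= O(3,3)–X(4,3)≠ O(3,3)–O(4,2)= O(3,4)–X(4,3)≠  → 3/6 unlike.
Row 4: X(4,1)–O(4,2)≠ X(4,1)–O(5,1)≠ O(4,2)–X(4,3)≠ O(4,2)–X(5,3)≠ O(4,2)–O(5,1)= X(4,3)–X(5,3)= X(4,3)–X(5,4)=  → 4/7 unlike.
Row 5: X(5,3)–X(5,4)=  → 0/1 unlike.
Total adjacent occupied pairs: 29; unlike-type pairs: 13.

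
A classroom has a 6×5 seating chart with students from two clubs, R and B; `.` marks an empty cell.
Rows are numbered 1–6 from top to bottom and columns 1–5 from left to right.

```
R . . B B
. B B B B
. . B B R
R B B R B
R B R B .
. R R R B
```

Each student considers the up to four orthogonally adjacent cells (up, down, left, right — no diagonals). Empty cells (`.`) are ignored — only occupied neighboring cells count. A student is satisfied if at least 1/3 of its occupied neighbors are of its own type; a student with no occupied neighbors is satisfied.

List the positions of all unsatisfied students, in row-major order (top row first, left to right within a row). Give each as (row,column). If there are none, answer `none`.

(3,5), (4,4), (4,5), (5,2), (5,3), (5,4), (6,5)

Row 1: (1,1)R 0/0 ✓ · (1,4)B 2/2 ✓ · (1,5)B 2/2 ✓
Row 2: (2,2)B 1/1 ✓ · (2,3)B 3/3 ✓ · (2,4)B 4/4 ✓ · (2,5)B 2/3 ✓
Row 3: (3,3)B 3/3 ✓ · (3,4)B 2/4 ✓ · (3,5)R 0/3 ✗
Row 4: (4,1)R 1/2 ✓ · (4,2)B 2/3 ✓ · (4,3)B 2/4 ✓ · (4,4)R 0/4 ✗ · (4,5)B 0/2 ✗
Row 5: (5,1)R 1/2 ✓ · (5,2)B 1/4 ✗ · (5,3)R 1/4 ✗ · (5,4)B 0/3 ✗
Row 6: (6,2)R 1/2 ✓ · (6,3)R 3/3 ✓ · (6,4)R 1/3 ✓ · (6,5)B 0/1 ✗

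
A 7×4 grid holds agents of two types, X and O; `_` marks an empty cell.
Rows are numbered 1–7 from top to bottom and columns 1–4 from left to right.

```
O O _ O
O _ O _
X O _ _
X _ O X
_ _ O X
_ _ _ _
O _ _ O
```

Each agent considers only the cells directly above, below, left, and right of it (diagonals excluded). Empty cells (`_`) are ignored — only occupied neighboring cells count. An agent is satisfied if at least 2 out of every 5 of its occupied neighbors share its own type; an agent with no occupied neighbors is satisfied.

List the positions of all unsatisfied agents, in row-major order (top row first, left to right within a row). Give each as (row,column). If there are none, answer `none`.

(3,1), (3,2)

Row 1: (1,1)O 2/2 ✓ · (1,2)O 1/1 ✓ · (1,4)O 0/0 ✓
Row 2: (2,1)O 1/2 ✓ · (2,3)O 0/0 ✓
Row 3: (3,1)X 1/3 ✗ · (3,2)O 0/1 ✗
Row 4: (4,1)X 1/1 ✓ · (4,3)O 1/2 ✓ · (4,4)X 1/2 ✓
Row 5: (5,3)O 1/2 ✓ · (5,4)X 1/2 ✓
Row 7: (7,1)O 0/0 ✓ · (7,4)O 0/0 ✓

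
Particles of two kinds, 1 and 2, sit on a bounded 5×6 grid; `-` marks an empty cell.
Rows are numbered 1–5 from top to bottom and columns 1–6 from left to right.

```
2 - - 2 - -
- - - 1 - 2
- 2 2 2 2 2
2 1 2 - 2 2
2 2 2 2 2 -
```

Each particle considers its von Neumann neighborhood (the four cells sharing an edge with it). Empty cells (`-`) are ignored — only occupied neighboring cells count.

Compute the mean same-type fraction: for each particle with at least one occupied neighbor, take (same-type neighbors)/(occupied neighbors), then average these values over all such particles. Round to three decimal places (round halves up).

0.722

Row 1: (1,1)2 — no occupied neighbors · (1,4)2 0/1
Row 2: (2,4)1 0/2 · (2,6)2 1/1
Row 3: (3,2)2 1/2 · (3,3)2 3/3 · (3,4)2 2/3 · (3,5)2 3/3 · (3,6)2 3/3
Row 4: (4,1)2 1/2 · (4,2)1 0/4 · (4,3)2 2/3 · (4,5)2 3/3 · (4,6)2 2/2
Row 5: (5,1)2 2/2 · (5,2)2 2/3 · (5,3)2 3/3 · (5,4)2 2/2 · (5,5)2 2/2
Sum over 18 particles: 0/1 + 0/2 + 1/1 + 1/2 + 3/3 + 2/3 + 3/3 + 3/3 + 1/2 + 0/4 + 2/3 + 3/3 + 2/2 + 2/2 + 2/3 + 3/3 + 2/2 + 2/2 = 13; mean = 13 ÷ 18 = 13/18 = 0.722222… → 0.722.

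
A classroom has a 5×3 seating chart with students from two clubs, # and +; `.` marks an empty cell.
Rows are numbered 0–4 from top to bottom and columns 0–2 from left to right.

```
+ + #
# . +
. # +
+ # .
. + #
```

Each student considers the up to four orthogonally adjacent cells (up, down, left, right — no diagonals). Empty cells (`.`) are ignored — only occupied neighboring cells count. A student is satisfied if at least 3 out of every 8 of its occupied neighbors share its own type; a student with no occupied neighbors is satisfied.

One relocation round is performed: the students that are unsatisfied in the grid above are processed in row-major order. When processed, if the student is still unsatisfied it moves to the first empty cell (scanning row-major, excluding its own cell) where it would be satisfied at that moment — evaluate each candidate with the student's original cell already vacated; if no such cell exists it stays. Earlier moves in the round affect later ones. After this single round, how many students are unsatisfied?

Initially unsatisfied (in order): (0,2), (1,0), (3,0), (3,1), (4,1), (4,2).
  (0,2) → (1,1).
  (1,0): now satisfied by earlier moves; stays.
  (3,0) → (0,2).
  (3,1): now satisfied by earlier moves; stays.
  (4,1) → (4,0).
  (4,2): now satisfied by earlier moves; stays.
Resulting grid:
+ + +
# # +
. # +
. # .
+ . #
All satisfied now.

0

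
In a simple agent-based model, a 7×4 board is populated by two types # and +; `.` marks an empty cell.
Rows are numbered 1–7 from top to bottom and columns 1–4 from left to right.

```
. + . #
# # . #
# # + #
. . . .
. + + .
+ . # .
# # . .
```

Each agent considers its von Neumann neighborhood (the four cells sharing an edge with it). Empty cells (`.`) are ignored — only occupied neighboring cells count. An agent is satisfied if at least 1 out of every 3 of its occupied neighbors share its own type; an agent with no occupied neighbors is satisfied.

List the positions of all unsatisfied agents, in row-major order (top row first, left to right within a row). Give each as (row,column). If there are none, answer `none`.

(1,2), (3,3), (6,1), (6,3)

(1,2)+ 0/1 ✗
(1,4)# 1/1 ✓
(2,1)# 2/2 ✓
(2,2)# 2/3 ✓
(2,4)# 2/2 ✓
(3,1)# 2/2 ✓
(3,2)# 2/3 ✓
(3,3)+ 0/2 ✗
(3,4)# 1/2 ✓
(5,2)+ 1/1 ✓
(5,3)+ 1/2 ✓
(6,1)+ 0/1 ✗
(6,3)# 0/1 ✗
(7,1)# 1/2 ✓
(7,2)# 1/1 ✓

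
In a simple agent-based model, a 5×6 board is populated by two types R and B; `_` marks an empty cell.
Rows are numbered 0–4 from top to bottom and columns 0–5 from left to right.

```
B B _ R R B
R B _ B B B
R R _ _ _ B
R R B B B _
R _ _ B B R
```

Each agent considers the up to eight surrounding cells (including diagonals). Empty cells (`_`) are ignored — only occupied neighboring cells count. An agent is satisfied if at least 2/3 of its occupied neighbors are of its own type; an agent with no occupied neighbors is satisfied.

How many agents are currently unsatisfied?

(0,0)B 2/3 satisfied
(0,1)B 2/3 satisfied
(0,3)R 1/3 not
(0,4)R 1/5 not
(0,5)B 2/3 satisfied
(1,0)R 2/5 not
(1,1)B 2/5 not
(1,3)B 1/3 not
(1,4)B 4/6 satisfied
(1,5)B 3/4 satisfied
(2,0)R 4/5 satisfied
(2,1)R 4/6 satisfied
(2,5)B 3/3 satisfied
(3,0)R 4/4 satisfied
(3,1)R 4/5 satisfied
(3,2)B 2/4 not
(3,3)B 4/4 satisfied
(3,4)B 4/5 satisfied
(4,0)R 2/2 satisfied
(4,3)B 4/4 satisfied
(4,4)B 3/4 satisfied
(4,5)R 0/2 not
Unsatisfied: (0,3), (0,4), (1,0), (1,1), (1,3), (3,2), (4,5) — 7 in total.

7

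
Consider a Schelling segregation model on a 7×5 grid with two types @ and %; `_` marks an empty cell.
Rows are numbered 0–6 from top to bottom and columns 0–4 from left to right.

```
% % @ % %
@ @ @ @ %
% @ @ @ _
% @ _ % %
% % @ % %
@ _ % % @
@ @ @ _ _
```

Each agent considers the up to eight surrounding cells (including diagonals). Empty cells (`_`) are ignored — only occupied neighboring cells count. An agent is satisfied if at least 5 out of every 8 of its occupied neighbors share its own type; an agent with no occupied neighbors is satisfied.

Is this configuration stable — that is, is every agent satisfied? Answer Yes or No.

Row 0: (0,0)% 1/3 unhappy · (0,1)% 1/5 unhappy · (0,2)@ 3/5 unhappy · (0,3)% 2/5 unhappy · (0,4)% 2/3 ok
Row 1: (1,0)@ 2/5 unhappy · (1,1)@ 5/8 ok · (1,2)@ 6/8 ok · (1,3)@ 4/7 unhappy · (1,4)% 2/4 unhappy
Row 2: (2,0)% 1/5 unhappy · (2,1)@ 5/7 ok · (2,2)@ 6/7 ok · (2,3)@ 3/6 unhappy
Row 3: (3,0)% 3/5 unhappy · (3,1)@ 3/7 unhappy · (3,3)% 3/6 unhappy · (3,4)% 3/4 ok
Row 4: (4,0)% 2/4 unhappy · (4,1)% 3/6 unhappy · (4,2)@ 1/6 unhappy · (4,3)% 5/7 ok · (4,4)% 4/5 ok
Row 5: (5,0)@ 2/4 unhappy · (5,2)% 3/6 unhappy · (5,3)% 3/6 unhappy · (5,4)@ 0/3 unhappy
Row 6: (6,0)@ 2/2 ok · (6,1)@ 3/4 ok · (6,2)@ 1/3 unhappy
For instance (0,0) has only 1/3 same-type neighbors, below 5/8.

No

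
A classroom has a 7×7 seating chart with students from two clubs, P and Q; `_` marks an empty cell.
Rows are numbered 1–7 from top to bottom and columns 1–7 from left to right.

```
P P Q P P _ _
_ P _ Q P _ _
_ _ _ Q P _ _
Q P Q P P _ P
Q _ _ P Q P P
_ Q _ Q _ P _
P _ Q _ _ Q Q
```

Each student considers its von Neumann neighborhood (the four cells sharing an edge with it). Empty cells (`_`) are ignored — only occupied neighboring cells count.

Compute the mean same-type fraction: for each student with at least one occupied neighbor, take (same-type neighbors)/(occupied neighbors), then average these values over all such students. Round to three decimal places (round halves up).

(1,1)P 1/1
(1,2)P 2/3
(1,3)Q 0/2
(1,4)P 1/3
(1,5)P 2/2
(2,2)P 1/1
(2,4)Q 1/3
(2,5)P 2/3
(3,4)Q 1/3
(3,5)P 2/3
(4,1)Q 1/2
(4,2)P 0/2
(4,3)Q 0/2
(4,4)P 2/4
(4,5)P 2/3
(4,7)P 1/1
(5,1)Q 1/1
(5,4)P 1/3
(5,5)Q 0/3
(5,6)P 2/3
(5,7)P 2/2
(6,2)Q — no occupied neighbors
(6,4)Q 0/1
(6,6)P 1/2
(7,1)P — no occupied neighbors
(7,3)Q — no occupied neighbors
(7,6)Q 1/2
(7,7)Q 1/1
Sum over 25 students: 1/1 + 2/3 + 0/2 + 1/3 + 2/2 + 1/1 + 1/3 + 2/3 + 1/3 + 2/3 + 1/2 + 0/2 + 0/2 + 2/4 + 2/3 + 1/1 + 1/1 + 1/3 + 0/3 + 2/3 + 2/2 + 0/1 + 1/2 + 1/2 + 1/1 = 41/3; mean = 41/3 ÷ 25 = 41/75 = 0.546666… → 0.547.

0.547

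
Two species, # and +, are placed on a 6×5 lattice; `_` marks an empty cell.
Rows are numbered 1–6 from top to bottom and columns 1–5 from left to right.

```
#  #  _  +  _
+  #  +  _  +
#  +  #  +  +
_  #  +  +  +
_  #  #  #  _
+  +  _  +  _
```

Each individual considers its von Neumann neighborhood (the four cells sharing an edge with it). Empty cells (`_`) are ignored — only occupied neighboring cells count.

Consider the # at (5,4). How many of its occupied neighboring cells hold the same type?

Occupied neighbors of (5,4): (4,4)=+, (6,4)=+, (5,3)=#.
Same type (#): 1 of 3.

1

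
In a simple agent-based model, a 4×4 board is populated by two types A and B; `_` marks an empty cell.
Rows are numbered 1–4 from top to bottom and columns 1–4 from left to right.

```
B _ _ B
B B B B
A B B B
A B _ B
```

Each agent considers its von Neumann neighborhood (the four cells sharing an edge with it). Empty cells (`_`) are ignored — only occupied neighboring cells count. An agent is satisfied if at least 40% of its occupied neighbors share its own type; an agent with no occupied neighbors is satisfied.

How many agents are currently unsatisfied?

Row 1: (1,1)B 1/1 ok · (1,4)B 1/1 ok
Row 2: (2,1)B 2/3 ok · (2,2)B 3/3 ok · (2,3)B 3/3 ok · (2,4)B 3/3 ok
Row 3: (3,1)A 1/3 unhappy · (3,2)B 3/4 ok · (3,3)B 3/3 ok · (3,4)B 3/3 ok
Row 4: (4,1)A 1/2 ok · (4,2)B 1/2 ok · (4,4)B 1/1 ok
Unsatisfied: (3,1) — 1 in total.

1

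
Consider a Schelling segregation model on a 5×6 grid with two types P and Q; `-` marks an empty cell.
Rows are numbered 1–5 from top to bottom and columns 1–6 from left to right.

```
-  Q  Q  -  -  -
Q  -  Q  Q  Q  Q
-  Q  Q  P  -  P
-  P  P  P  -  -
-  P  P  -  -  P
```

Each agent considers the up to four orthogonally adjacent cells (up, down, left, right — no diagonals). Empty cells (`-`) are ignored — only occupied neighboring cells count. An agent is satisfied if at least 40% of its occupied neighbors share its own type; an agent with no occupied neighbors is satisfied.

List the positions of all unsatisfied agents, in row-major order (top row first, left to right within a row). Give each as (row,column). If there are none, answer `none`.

(3,4), (3,6)

(1,2)Q 1/1 satisfied
(1,3)Q 2/2 satisfied
(2,1)Q 0/0 satisfied
(2,3)Q 3/3 satisfied
(2,4)Q 2/3 satisfied
(2,5)Q 2/2 satisfied
(2,6)Q 1/2 satisfied
(3,2)Q 1/2 satisfied
(3,3)Q 2/4 satisfied
(3,4)P 1/3 not
(3,6)P 0/1 not
(4,2)P 2/3 satisfied
(4,3)P 3/4 satisfied
(4,4)P 2/2 satisfied
(5,2)P 2/2 satisfied
(5,3)P 2/2 satisfied
(5,6)P 0/0 satisfied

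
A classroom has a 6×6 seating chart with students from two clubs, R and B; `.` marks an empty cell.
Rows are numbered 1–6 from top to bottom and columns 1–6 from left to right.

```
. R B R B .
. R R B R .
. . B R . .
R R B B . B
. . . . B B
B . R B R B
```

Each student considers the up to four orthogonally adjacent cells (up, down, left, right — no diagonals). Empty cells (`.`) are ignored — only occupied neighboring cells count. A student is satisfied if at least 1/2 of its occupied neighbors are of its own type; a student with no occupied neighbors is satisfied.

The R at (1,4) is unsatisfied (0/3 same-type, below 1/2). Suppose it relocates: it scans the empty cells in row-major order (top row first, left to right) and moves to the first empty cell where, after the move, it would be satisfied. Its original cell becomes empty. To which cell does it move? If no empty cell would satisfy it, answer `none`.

(1,1)

Vacating (1,4). Empty cells in order:
  (1,1): 1/1 same-type → satisfied — stop here.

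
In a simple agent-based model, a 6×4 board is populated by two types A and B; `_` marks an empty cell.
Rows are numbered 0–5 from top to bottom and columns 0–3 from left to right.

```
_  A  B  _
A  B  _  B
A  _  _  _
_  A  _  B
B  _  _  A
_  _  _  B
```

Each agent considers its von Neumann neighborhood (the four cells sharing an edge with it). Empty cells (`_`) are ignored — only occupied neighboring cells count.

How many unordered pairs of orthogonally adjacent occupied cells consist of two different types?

Scan each occupied cell's neighbors to the right and below so each pair is counted once.
Row 0: A(0,1)–B(0,2)≠ A(0,1)–B(1,1)≠  → 2/2 unlike.
Row 1: A(1,0)–B(1,1)≠ A(1,0)–A(2,0)=  → 1/2 unlike.
Row 3: B(3,3)–A(4,3)≠  → 1/1 unlike.
Row 4: A(4,3)–B(5,3)≠  → 1/1 unlike.
Total adjacent occupied pairs: 6; unlike-type pairs: 5.

5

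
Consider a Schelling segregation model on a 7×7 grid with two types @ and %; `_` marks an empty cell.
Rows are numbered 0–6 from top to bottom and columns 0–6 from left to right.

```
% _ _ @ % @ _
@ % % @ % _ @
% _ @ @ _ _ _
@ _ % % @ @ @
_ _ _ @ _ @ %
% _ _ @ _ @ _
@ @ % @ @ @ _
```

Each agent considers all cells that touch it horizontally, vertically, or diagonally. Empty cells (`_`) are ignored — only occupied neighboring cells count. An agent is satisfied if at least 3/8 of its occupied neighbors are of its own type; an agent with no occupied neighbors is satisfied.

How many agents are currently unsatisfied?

15

Row 0: (0,0)% 1/2 ok · (0,3)@ 1/4 unhappy · (0,4)% 1/4 unhappy · (0,5)@ 1/3 unhappy
Row 1: (1,0)@ 0/3 unhappy · (1,1)% 3/5 ok · (1,2)% 1/5 unhappy · (1,3)@ 3/6 ok · (1,4)% 1/5 unhappy · (1,6)@ 1/1 ok
Row 2: (2,0)% 1/3 unhappy · (2,2)@ 2/6 unhappy · (2,3)@ 3/7 ok
Row 3: (3,0)@ 0/1 unhappy · (3,2)% 1/4 unhappy · (3,3)% 1/5 unhappy · (3,4)@ 4/5 ok · (3,5)@ 3/4 ok · (3,6)@ 2/3 ok
Row 4: (4,3)@ 2/4 ok · (4,5)@ 4/5 ok · (4,6)% 0/4 unhappy
Row 5: (5,0)% 0/2 unhappy · (5,3)@ 3/4 ok · (5,5)@ 3/4 ok
Row 6: (6,0)@ 1/2 ok · (6,1)@ 1/3 unhappy · (6,2)% 0/3 unhappy · (6,3)@ 2/3 ok · (6,4)@ 4/4 ok · (6,5)@ 2/2 ok
Unsatisfied: (0,3), (0,4), (0,5), (1,0), (1,2), (1,4), (2,0), (2,2), (3,0), (3,2), (3,3), (4,6), (5,0), (6,1), (6,2) — 15 in total.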